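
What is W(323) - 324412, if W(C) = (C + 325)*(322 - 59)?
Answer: -153988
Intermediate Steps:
W(C) = 85475 + 263*C (W(C) = (325 + C)*263 = 85475 + 263*C)
W(323) - 324412 = (85475 + 263*323) - 324412 = (85475 + 84949) - 324412 = 170424 - 324412 = -153988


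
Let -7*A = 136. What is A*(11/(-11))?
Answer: 136/7 ≈ 19.429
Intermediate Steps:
A = -136/7 (A = -⅐*136 = -136/7 ≈ -19.429)
A*(11/(-11)) = -1496/(7*(-11)) = -1496*(-1)/(7*11) = -136/7*(-1) = 136/7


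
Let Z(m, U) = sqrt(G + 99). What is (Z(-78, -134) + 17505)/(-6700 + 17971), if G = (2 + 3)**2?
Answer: 5835/3757 + 2*sqrt(31)/11271 ≈ 1.5541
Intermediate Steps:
G = 25 (G = 5**2 = 25)
Z(m, U) = 2*sqrt(31) (Z(m, U) = sqrt(25 + 99) = sqrt(124) = 2*sqrt(31))
(Z(-78, -134) + 17505)/(-6700 + 17971) = (2*sqrt(31) + 17505)/(-6700 + 17971) = (17505 + 2*sqrt(31))/11271 = (17505 + 2*sqrt(31))*(1/11271) = 5835/3757 + 2*sqrt(31)/11271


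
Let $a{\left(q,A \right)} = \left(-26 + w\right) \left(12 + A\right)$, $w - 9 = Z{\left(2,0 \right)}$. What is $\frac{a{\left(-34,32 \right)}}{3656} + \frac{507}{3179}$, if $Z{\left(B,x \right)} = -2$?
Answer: $- \frac{201013}{2905606} \approx -0.069181$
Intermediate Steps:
$w = 7$ ($w = 9 - 2 = 7$)
$a{\left(q,A \right)} = -228 - 19 A$ ($a{\left(q,A \right)} = \left(-26 + 7\right) \left(12 + A\right) = - 19 \left(12 + A\right) = -228 - 19 A$)
$\frac{a{\left(-34,32 \right)}}{3656} + \frac{507}{3179} = \frac{-228 - 608}{3656} + \frac{507}{3179} = \left(-228 - 608\right) \frac{1}{3656} + 507 \cdot \frac{1}{3179} = \left(-836\right) \frac{1}{3656} + \frac{507}{3179} = - \frac{209}{914} + \frac{507}{3179} = - \frac{201013}{2905606}$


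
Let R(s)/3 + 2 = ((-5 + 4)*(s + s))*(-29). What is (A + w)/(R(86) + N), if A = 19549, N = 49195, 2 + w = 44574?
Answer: 64121/64153 ≈ 0.99950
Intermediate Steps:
w = 44572 (w = -2 + 44574 = 44572)
R(s) = -6 + 174*s (R(s) = -6 + 3*(((-5 + 4)*(s + s))*(-29)) = -6 + 3*(-2*s*(-29)) = -6 + 3*(58*s) = -6 + 174*s)
(A + w)/(R(86) + N) = (19549 + 44572)/((-6 + 174*86) + 49195) = 64121/((-6 + 14964) + 49195) = 64121/(14958 + 49195) = 64121/64153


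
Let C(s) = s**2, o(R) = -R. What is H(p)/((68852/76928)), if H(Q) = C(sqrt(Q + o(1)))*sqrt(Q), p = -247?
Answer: -4769536*I*sqrt(247)/17213 ≈ -4354.8*I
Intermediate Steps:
H(Q) = sqrt(Q)*(-1 + Q) (H(Q) = (sqrt(Q - 1*1))**2*sqrt(Q) = (sqrt(Q - 1))**2*sqrt(Q) = (sqrt(-1 + Q))**2*sqrt(Q) = (-1 + Q)*sqrt(Q) = sqrt(Q)*(-1 + Q))
H(p)/((68852/76928)) = (sqrt(-247)*(-1 - 247))/((68852/76928)) = ((I*sqrt(247))*(-248))/((68852*(1/76928))) = (-248*I*sqrt(247))/(17213/19232) = -248*I*sqrt(247)*(19232/17213) = -4769536*I*sqrt(247)/17213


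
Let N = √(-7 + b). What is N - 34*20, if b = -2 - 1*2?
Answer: -680 + I*√11 ≈ -680.0 + 3.3166*I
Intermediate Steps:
b = -4 (b = -2 - 2 = -4)
N = I*√11 (N = √(-7 - 4) = √(-11) = I*√11 ≈ 3.3166*I)
N - 34*20 = I*√11 - 34*20 = I*√11 - 680 = -680 + I*√11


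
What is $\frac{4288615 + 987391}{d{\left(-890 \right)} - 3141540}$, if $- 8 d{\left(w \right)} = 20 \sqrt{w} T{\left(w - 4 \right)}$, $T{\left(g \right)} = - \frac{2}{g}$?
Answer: $- \frac{1324716397650062064}{788787873227131985} + \frac{2358374682 i \sqrt{890}}{788787873227131985} \approx -1.6794 + 8.9196 \cdot 10^{-8} i$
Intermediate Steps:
$d{\left(w \right)} = \frac{5 \sqrt{w}}{-4 + w}$ ($d{\left(w \right)} = - \frac{20 \sqrt{w} \left(- \frac{2}{w - 4}\right)}{8} = - \frac{20 \sqrt{w} \left(- \frac{2}{-4 + w}\right)}{8} = - \frac{\left(-40\right) \sqrt{w} \frac{1}{-4 + w}}{8} = \frac{5 \sqrt{w}}{-4 + w}$)
$\frac{4288615 + 987391}{d{\left(-890 \right)} - 3141540} = \frac{4288615 + 987391}{\frac{5 \sqrt{-890}}{-4 - 890} - 3141540} = \frac{5276006}{\frac{5 i \sqrt{890}}{-894} - 3141540} = \frac{5276006}{5 i \sqrt{890} \left(- \frac{1}{894}\right) - 3141540} = \frac{5276006}{- \frac{5 i \sqrt{890}}{894} - 3141540} = \frac{5276006}{-3141540 - \frac{5 i \sqrt{890}}{894}}$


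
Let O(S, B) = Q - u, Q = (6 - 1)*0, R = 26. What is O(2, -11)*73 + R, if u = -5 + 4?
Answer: 99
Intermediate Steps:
Q = 0 (Q = 5*0 = 0)
u = -1
O(S, B) = 1 (O(S, B) = 0 - 1*(-1) = 0 + 1 = 1)
O(2, -11)*73 + R = 1*73 + 26 = 73 + 26 = 99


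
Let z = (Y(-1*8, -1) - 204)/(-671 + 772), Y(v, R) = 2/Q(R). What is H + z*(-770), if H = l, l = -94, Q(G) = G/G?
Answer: 1446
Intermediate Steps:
Q(G) = 1
Y(v, R) = 2 (Y(v, R) = 2/1 = 2*1 = 2)
H = -94
z = -2 (z = (2 - 204)/(-671 + 772) = -202/101 = -202*1/101 = -2)
H + z*(-770) = -94 - 2*(-770) = -94 + 1540 = 1446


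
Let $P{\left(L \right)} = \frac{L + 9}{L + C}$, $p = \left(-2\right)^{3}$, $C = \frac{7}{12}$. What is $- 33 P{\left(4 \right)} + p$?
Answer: $- \frac{508}{5} \approx -101.6$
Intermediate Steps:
$C = \frac{7}{12}$ ($C = 7 \cdot \frac{1}{12} = \frac{7}{12} \approx 0.58333$)
$p = -8$
$P{\left(L \right)} = \frac{9 + L}{\frac{7}{12} + L}$ ($P{\left(L \right)} = \frac{L + 9}{L + \frac{7}{12}} = \frac{9 + L}{\frac{7}{12} + L}$)
$- 33 P{\left(4 \right)} + p = - 33 \frac{12 \left(9 + 4\right)}{7 + 12 \cdot 4} - 8 = - 33 \cdot 12 \frac{1}{7 + 48} \cdot 13 - 8 = - 33 \cdot 12 \cdot \frac{1}{55} \cdot 13 - 8 = \left(-33\right) \frac{156}{55} - 8 = - \frac{468}{5} - 8 = - \frac{508}{5}$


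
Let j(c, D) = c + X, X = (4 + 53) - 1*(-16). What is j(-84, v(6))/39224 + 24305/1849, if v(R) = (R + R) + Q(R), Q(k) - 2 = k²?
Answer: 953318981/72525176 ≈ 13.145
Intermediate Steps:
Q(k) = 2 + k²
X = 73 (X = 57 + 16 = 73)
v(R) = 2 + R² + 2*R (v(R) = (R + R) + (2 + R²) = 2*R + (2 + R²) = 2 + R² + 2*R)
j(c, D) = 73 + c (j(c, D) = c + 73 = 73 + c)
j(-84, v(6))/39224 + 24305/1849 = (73 - 84)/39224 + 24305/1849 = -11*1/39224 + 24305*(1/1849) = -11/39224 + 24305/1849 = 953318981/72525176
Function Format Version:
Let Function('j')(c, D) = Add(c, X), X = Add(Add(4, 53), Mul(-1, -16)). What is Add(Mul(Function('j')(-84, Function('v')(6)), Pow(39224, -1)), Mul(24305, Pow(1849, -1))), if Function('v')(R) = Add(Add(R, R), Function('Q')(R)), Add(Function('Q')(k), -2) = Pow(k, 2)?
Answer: Rational(953318981, 72525176) ≈ 13.145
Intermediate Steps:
Function('Q')(k) = Add(2, Pow(k, 2))
X = 73 (X = Add(57, 16) = 73)
Function('v')(R) = Add(2, Pow(R, 2), Mul(2, R)) (Function('v')(R) = Add(Add(R, R), Add(2, Pow(R, 2))) = Add(Mul(2, R), Add(2, Pow(R, 2))) = Add(2, Pow(R, 2), Mul(2, R)))
Function('j')(c, D) = Add(73, c) (Function('j')(c, D) = Add(c, 73) = Add(73, c))
Add(Mul(Function('j')(-84, Function('v')(6)), Pow(39224, -1)), Mul(24305, Pow(1849, -1))) = Add(Mul(Add(73, -84), Pow(39224, -1)), Mul(24305, Pow(1849, -1))) = Add(Mul(-11, Rational(1, 39224)), Mul(24305, Rational(1, 1849))) = Add(Rational(-11, 39224), Rational(24305, 1849)) = Rational(953318981, 72525176)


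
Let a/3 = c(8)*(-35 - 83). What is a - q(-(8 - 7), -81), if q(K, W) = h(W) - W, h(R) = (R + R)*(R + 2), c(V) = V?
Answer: -15711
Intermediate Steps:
h(R) = 2*R*(2 + R) (h(R) = (2*R)*(2 + R) = 2*R*(2 + R))
q(K, W) = -W + 2*W*(2 + W) (q(K, W) = 2*W*(2 + W) - W = -W + 2*W*(2 + W))
a = -2832 (a = 3*(8*(-35 - 83)) = 3*(8*(-118)) = 3*(-944) = -2832)
a - q(-(8 - 7), -81) = -2832 - (-81)*(3 + 2*(-81)) = -2832 - (-81)*(3 - 162) = -2832 - (-81)*(-159) = -2832 - 1*12879 = -2832 - 12879 = -15711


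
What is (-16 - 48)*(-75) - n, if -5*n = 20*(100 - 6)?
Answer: 5176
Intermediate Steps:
n = -376 (n = -4*(100 - 6) = -4*94 = -1/5*1880 = -376)
(-16 - 48)*(-75) - n = (-16 - 48)*(-75) - 1*(-376) = -64*(-75) + 376 = 4800 + 376 = 5176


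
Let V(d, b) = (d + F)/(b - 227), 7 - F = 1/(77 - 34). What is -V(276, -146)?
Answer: 12168/16039 ≈ 0.75865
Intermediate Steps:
F = 300/43 (F = 7 - 1/(77 - 34) = 7 - 1/43 = 300/43 ≈ 6.9767)
V(d, b) = (300/43 + d)/(-227 + b) (V(d, b) = (d + 300/43)/(b - 227) = (300/43 + d)/(-227 + b))
-V(276, -146) = -(300/43 + 276)/(-227 - 146) = -12168/((-373)*43) = -(-1)*12168/(373*43) = -1*(-12168/16039) = 12168/16039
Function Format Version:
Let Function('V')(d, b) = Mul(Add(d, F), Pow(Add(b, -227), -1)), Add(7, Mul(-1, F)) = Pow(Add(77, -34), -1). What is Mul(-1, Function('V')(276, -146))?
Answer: Rational(12168, 16039) ≈ 0.75865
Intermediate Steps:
F = Rational(300, 43) (F = Add(7, Mul(-1, Pow(Add(77, -34), -1))) = Add(7, Mul(-1, Pow(43, -1))) = Add(7, Mul(-1, Rational(1, 43))) = Add(7, Rational(-1, 43)) = Rational(300, 43) ≈ 6.9767)
Function('V')(d, b) = Mul(Pow(Add(-227, b), -1), Add(Rational(300, 43), d)) (Function('V')(d, b) = Mul(Add(d, Rational(300, 43)), Pow(Add(b, -227), -1)) = Mul(Add(Rational(300, 43), d), Pow(Add(-227, b), -1)) = Mul(Pow(Add(-227, b), -1), Add(Rational(300, 43), d)))
Mul(-1, Function('V')(276, -146)) = Mul(-1, Mul(Pow(Add(-227, -146), -1), Add(Rational(300, 43), 276))) = Mul(-1, Mul(Pow(-373, -1), Rational(12168, 43))) = Mul(-1, Mul(Rational(-1, 373), Rational(12168, 43))) = Mul(-1, Rational(-12168, 16039)) = Rational(12168, 16039)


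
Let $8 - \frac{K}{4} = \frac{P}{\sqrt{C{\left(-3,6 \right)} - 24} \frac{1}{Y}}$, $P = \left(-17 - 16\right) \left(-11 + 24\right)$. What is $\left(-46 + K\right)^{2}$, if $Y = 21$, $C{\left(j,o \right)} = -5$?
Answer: $- \frac{1298587612}{29} + \frac{1009008 i \sqrt{29}}{29} \approx -4.4779 \cdot 10^{7} + 1.8737 \cdot 10^{5} i$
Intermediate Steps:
$P = -429$ ($P = \left(-33\right) 13 = -429$)
$K = 32 - \frac{36036 i \sqrt{29}}{29}$ ($K = 32 - 4 \left(- \frac{429}{\sqrt{-5 - 24} \cdot \frac{1}{21}}\right) = 32 - 4 \left(- \frac{429}{\sqrt{-29} \cdot \frac{1}{21}}\right) = 32 - 4 \left(- \frac{429}{i \sqrt{29} \cdot \frac{1}{21}}\right) = 32 - 4 \left(- \frac{429}{\frac{1}{21} i \sqrt{29}}\right) = 32 - 4 \left(- 429 \left(- \frac{21 i \sqrt{29}}{29}\right)\right) = 32 - 4 \frac{9009 i \sqrt{29}}{29} = 32 - \frac{36036 i \sqrt{29}}{29} \approx 32.0 - 6691.7 i$)
$\left(-46 + K\right)^{2} = \left(-46 + \left(32 - \frac{36036 i \sqrt{29}}{29}\right)\right)^{2} = \left(-14 - \frac{36036 i \sqrt{29}}{29}\right)^{2}$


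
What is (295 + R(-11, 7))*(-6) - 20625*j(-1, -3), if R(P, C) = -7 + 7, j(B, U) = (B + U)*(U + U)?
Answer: -496770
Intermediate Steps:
j(B, U) = 2*U*(B + U) (j(B, U) = (B + U)*(2*U) = 2*U*(B + U))
R(P, C) = 0
(295 + R(-11, 7))*(-6) - 20625*j(-1, -3) = (295 + 0)*(-6) - 41250*(-3)*(-1 - 3) = 295*(-6) - 41250*(-3)*(-4) = -1770 - 20625*24 = -1770 - 495000 = -496770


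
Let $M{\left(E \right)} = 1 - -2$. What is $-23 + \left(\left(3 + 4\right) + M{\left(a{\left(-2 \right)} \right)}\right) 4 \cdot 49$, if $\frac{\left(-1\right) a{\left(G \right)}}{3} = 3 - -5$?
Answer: $1937$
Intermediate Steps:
$a{\left(G \right)} = -24$ ($a{\left(G \right)} = - 3 \left(3 - -5\right) = - 3 \left(3 + 5\right) = \left(-3\right) 8 = -24$)
$M{\left(E \right)} = 3$ ($M{\left(E \right)} = 1 + 2 = 3$)
$-23 + \left(\left(3 + 4\right) + M{\left(a{\left(-2 \right)} \right)}\right) 4 \cdot 49 = -23 + \left(\left(3 + 4\right) + 3\right) 4 \cdot 49 = -23 + \left(7 + 3\right) 4 \cdot 49 = -23 + 10 \cdot 4 \cdot 49 = -23 + 40 \cdot 49 = -23 + 1960 = 1937$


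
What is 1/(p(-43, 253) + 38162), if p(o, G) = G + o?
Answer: 1/38372 ≈ 2.6061e-5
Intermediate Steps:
1/(p(-43, 253) + 38162) = 1/((253 - 43) + 38162) = 1/(210 + 38162) = 1/38372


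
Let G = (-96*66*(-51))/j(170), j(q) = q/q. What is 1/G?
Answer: 1/323136 ≈ 3.0947e-6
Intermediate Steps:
j(q) = 1
G = 323136 (G = (-96*66*(-51))/1 = -6336*(-51)*1 = 323136*1 = 323136)
1/G = 1/323136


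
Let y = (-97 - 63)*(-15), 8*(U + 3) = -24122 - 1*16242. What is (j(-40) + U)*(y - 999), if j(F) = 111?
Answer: -13834875/2 ≈ -6.9174e+6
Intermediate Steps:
U = -10097/2 (U = -3 + (-24122 - 1*16242)/8 = -3 + (-24122 - 16242)/8 = -3 + (⅛)*(-40364) = -3 - 10091/2 = -10097/2 ≈ -5048.5)
y = 2400 (y = -160*(-15) = 2400)
(j(-40) + U)*(y - 999) = (111 - 10097/2)*(2400 - 999) = -9875/2*1401 = -13834875/2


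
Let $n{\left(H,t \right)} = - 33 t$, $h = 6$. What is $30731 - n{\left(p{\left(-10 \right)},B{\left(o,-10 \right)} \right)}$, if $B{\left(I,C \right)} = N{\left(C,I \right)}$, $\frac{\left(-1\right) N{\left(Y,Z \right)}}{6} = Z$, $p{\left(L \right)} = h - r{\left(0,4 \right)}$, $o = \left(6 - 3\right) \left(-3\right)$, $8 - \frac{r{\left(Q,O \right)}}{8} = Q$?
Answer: $32513$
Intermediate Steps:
$r{\left(Q,O \right)} = 64 - 8 Q$
$o = -9$ ($o = 3 \left(-3\right) = -9$)
$p{\left(L \right)} = -58$ ($p{\left(L \right)} = 6 - \left(64 - 0\right) = 6 - \left(64 + 0\right) = 6 - 64 = -58$)
$N{\left(Y,Z \right)} = - 6 Z$
$B{\left(I,C \right)} = - 6 I$
$30731 - n{\left(p{\left(-10 \right)},B{\left(o,-10 \right)} \right)} = 30731 - - 33 \left(\left(-6\right) \left(-9\right)\right) = 30731 - \left(-33\right) 54 = 30731 - -1782 = 30731 + 1782 = 32513$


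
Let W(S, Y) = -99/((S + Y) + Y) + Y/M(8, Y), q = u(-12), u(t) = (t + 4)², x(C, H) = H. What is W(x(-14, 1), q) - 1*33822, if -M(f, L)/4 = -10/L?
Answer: -7249879/215 ≈ -33720.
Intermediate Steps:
M(f, L) = 40/L (M(f, L) = -(-40)/L = 40/L)
u(t) = (4 + t)²
q = 64 (q = (4 - 12)² = (-8)² = 64)
W(S, Y) = -99/(S + 2*Y) + Y²/40 (W(S, Y) = -99/((S + Y) + Y) + Y/((40/Y)) = -99/(S + 2*Y) + Y*(Y/40) = -99/(S + 2*Y) + Y²/40)
W(x(-14, 1), q) - 1*33822 = (-3960 + 64²*(1 + 2*64))/(40*(1 + 2*64)) - 1*33822 = (-3960 + 4096*(1 + 128))/(40*(1 + 128)) - 33822 = (1/40)*(-3960 + 4096*129)/129 - 33822 = (1/40)*(1/129)*(-3960 + 528384) - 33822 = (1/40)*(1/129)*524424 - 33822 = 21851/215 - 33822 = -7249879/215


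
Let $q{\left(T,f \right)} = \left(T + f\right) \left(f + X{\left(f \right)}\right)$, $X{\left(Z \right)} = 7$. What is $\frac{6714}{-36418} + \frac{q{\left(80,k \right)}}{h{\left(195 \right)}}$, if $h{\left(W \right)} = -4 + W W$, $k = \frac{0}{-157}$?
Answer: $- \frac{117439457}{692324389} \approx -0.16963$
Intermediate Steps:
$k = 0$ ($k = 0 \left(- \frac{1}{157}\right) = 0$)
$h{\left(W \right)} = -4 + W^{2}$
$q{\left(T,f \right)} = \left(7 + f\right) \left(T + f\right)$ ($q{\left(T,f \right)} = \left(T + f\right) \left(f + 7\right) = \left(T + f\right) \left(7 + f\right) = \left(7 + f\right) \left(T + f\right)$)
$\frac{6714}{-36418} + \frac{q{\left(80,k \right)}}{h{\left(195 \right)}} = \frac{6714}{-36418} + \frac{0^{2} + 7 \cdot 80 + 7 \cdot 0 + 80 \cdot 0}{-4 + 195^{2}} = 6714 \left(- \frac{1}{36418}\right) + \frac{0 + 560 + 0 + 0}{-4 + 38025} = - \frac{3357}{18209} + \frac{560}{38021} = - \frac{117439457}{692324389}$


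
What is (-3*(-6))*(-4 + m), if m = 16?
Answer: 216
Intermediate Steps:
(-3*(-6))*(-4 + m) = (-3*(-6))*(-4 + 16) = 18*12 = 216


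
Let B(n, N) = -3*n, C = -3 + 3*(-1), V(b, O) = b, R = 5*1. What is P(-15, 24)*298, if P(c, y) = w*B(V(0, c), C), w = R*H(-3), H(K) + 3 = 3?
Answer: 0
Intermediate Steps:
H(K) = 0 (H(K) = -3 + 3 = 0)
R = 5
C = -6 (C = -3 - 3 = -6)
w = 0 (w = 5*0 = 0)
P(c, y) = 0 (P(c, y) = 0*(-3*0) = 0*0 = 0)
P(-15, 24)*298 = 0*298 = 0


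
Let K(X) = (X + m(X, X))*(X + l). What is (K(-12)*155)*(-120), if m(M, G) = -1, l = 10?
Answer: -483600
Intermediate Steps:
K(X) = (-1 + X)*(10 + X) (K(X) = (X - 1)*(X + 10) = (-1 + X)*(10 + X))
(K(-12)*155)*(-120) = ((-10 + (-12)² + 9*(-12))*155)*(-120) = ((-10 + 144 - 108)*155)*(-120) = (26*155)*(-120) = 4030*(-120) = -483600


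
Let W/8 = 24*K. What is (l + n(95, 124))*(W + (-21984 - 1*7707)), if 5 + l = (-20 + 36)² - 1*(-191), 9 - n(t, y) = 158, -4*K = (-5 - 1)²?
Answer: -9205767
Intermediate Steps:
K = -9 (K = -(-5 - 1)²/4 = -¼*(-6)² = -¼*36 = -9)
n(t, y) = -149 (n(t, y) = 9 - 1*158 = 9 - 158 = -149)
W = -1728 (W = 8*(24*(-9)) = 8*(-216) = -1728)
l = 442 (l = -5 + ((-20 + 36)² - 1*(-191)) = -5 + (16² + 191) = -5 + (256 + 191) = -5 + 447 = 442)
(l + n(95, 124))*(W + (-21984 - 1*7707)) = (442 - 149)*(-1728 + (-21984 - 1*7707)) = 293*(-1728 + (-21984 - 7707)) = 293*(-1728 - 29691) = 293*(-31419) = -9205767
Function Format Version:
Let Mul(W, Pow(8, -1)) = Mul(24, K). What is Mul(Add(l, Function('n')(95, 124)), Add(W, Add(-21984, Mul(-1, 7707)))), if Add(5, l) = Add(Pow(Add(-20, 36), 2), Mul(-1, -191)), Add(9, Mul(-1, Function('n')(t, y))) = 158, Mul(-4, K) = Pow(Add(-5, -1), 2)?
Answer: -9205767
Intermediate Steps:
K = -9 (K = Mul(Rational(-1, 4), Pow(Add(-5, -1), 2)) = Mul(Rational(-1, 4), Pow(-6, 2)) = Mul(Rational(-1, 4), 36) = -9)
Function('n')(t, y) = -149 (Function('n')(t, y) = Add(9, Mul(-1, 158)) = Add(9, -158) = -149)
W = -1728 (W = Mul(8, Mul(24, -9)) = Mul(8, -216) = -1728)
l = 442 (l = Add(-5, Add(Pow(Add(-20, 36), 2), Mul(-1, -191))) = Add(-5, Add(Pow(16, 2), 191)) = Add(-5, Add(256, 191)) = Add(-5, 447) = 442)
Mul(Add(l, Function('n')(95, 124)), Add(W, Add(-21984, Mul(-1, 7707)))) = Mul(Add(442, -149), Add(-1728, Add(-21984, Mul(-1, 7707)))) = Mul(293, Add(-1728, Add(-21984, -7707))) = Mul(293, Add(-1728, -29691)) = Mul(293, -31419) = -9205767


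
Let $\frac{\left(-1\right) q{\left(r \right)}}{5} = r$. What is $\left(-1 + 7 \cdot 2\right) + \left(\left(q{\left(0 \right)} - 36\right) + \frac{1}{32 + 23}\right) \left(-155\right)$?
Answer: $\frac{61492}{11} \approx 5590.2$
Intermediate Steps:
$q{\left(r \right)} = - 5 r$
$\left(-1 + 7 \cdot 2\right) + \left(\left(q{\left(0 \right)} - 36\right) + \frac{1}{32 + 23}\right) \left(-155\right) = \left(-1 + 7 \cdot 2\right) + \left(\left(\left(-5\right) 0 - 36\right) + \frac{1}{32 + 23}\right) \left(-155\right) = \left(-1 + 14\right) + \left(\left(0 - 36\right) + \frac{1}{55}\right) \left(-155\right) = 13 + \left(-36 + \frac{1}{55}\right) \left(-155\right) = 13 - - \frac{61349}{11} = 13 + \frac{61349}{11} = \frac{61492}{11}$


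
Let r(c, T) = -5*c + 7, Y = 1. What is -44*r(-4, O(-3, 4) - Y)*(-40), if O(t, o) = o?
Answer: 47520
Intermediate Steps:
r(c, T) = 7 - 5*c
-44*r(-4, O(-3, 4) - Y)*(-40) = -44*(7 - 5*(-4))*(-40) = -44*(7 + 20)*(-40) = -44*27*(-40) = -1188*(-40) = 47520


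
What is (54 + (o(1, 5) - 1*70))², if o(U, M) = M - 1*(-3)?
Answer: 64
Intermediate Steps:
o(U, M) = 3 + M (o(U, M) = M + 3 = 3 + M)
(54 + (o(1, 5) - 1*70))² = (54 + ((3 + 5) - 1*70))² = (54 + (8 - 70))² = (54 - 62)² = (-8)² = 64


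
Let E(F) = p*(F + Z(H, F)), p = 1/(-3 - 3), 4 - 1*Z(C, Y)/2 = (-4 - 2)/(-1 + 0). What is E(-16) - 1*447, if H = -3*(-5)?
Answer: -1331/3 ≈ -443.67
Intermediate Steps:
H = 15
Z(C, Y) = -4 (Z(C, Y) = 8 - 2*(-4 - 2)/(-1 + 0) = 8 - (-12)/(-1) = 8 - (-12)*(-1) = 8 - 2*6 = 8 - 12 = -4)
p = -⅙ (p = 1/(-6) = -⅙ ≈ -0.16667)
E(F) = ⅔ - F/6 (E(F) = -(F - 4)/6 = -(-4 + F)/6 = ⅔ - F/6)
E(-16) - 1*447 = (⅔ - ⅙*(-16)) - 1*447 = (⅔ + 8/3) - 447 = 10/3 - 447 = -1331/3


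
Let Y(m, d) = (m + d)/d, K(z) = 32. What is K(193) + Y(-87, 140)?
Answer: 4533/140 ≈ 32.379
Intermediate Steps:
Y(m, d) = (d + m)/d
K(193) + Y(-87, 140) = 32 + (140 - 87)/140 = 32 + (1/140)*53 = 32 + 53/140 = 4533/140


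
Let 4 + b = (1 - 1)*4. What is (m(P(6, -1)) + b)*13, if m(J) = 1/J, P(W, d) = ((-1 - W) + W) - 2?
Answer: -169/3 ≈ -56.333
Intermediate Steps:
P(W, d) = -3 (P(W, d) = -1 - 2 = -3)
b = -4 (b = -4 + (1 - 1)*4 = -4 + 0*4 = -4 + 0 = -4)
(m(P(6, -1)) + b)*13 = (1/(-3) - 4)*13 = (-⅓ - 4)*13 = -13/3*13 = -169/3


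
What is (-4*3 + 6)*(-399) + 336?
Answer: 2730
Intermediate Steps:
(-4*3 + 6)*(-399) + 336 = (-12 + 6)*(-399) + 336 = -6*(-399) + 336 = 2394 + 336 = 2730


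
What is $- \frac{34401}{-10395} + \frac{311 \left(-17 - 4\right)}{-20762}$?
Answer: $\frac{37243967}{10277190} \approx 3.6239$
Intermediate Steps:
$- \frac{34401}{-10395} + \frac{311 \left(-17 - 4\right)}{-20762} = \left(-34401\right) \left(- \frac{1}{10395}\right) + 311 \left(-17 - 4\right) \left(- \frac{1}{20762}\right) = \frac{11467}{3465} + 311 \left(-21\right) \left(- \frac{1}{20762}\right) = \frac{11467}{3465} - - \frac{933}{2966} = \frac{11467}{3465} + \frac{933}{2966} = \frac{37243967}{10277190}$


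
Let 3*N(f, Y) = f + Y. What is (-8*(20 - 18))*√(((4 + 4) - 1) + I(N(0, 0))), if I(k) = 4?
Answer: -16*√11 ≈ -53.066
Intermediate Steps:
N(f, Y) = Y/3 + f/3 (N(f, Y) = (f + Y)/3 = (Y + f)/3 = Y/3 + f/3)
(-8*(20 - 18))*√(((4 + 4) - 1) + I(N(0, 0))) = (-8*(20 - 18))*√(((4 + 4) - 1) + 4) = (-8*2)*√((8 - 1) + 4) = -16*√(7 + 4) = -16*√11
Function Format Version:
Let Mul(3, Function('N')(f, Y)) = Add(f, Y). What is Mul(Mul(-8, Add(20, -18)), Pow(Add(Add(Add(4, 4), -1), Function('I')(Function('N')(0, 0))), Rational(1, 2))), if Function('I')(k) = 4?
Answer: Mul(-16, Pow(11, Rational(1, 2))) ≈ -53.066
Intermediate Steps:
Function('N')(f, Y) = Add(Mul(Rational(1, 3), Y), Mul(Rational(1, 3), f)) (Function('N')(f, Y) = Mul(Rational(1, 3), Add(f, Y)) = Mul(Rational(1, 3), Add(Y, f)) = Add(Mul(Rational(1, 3), Y), Mul(Rational(1, 3), f)))
Mul(Mul(-8, Add(20, -18)), Pow(Add(Add(Add(4, 4), -1), Function('I')(Function('N')(0, 0))), Rational(1, 2))) = Mul(Mul(-8, Add(20, -18)), Pow(Add(Add(Add(4, 4), -1), 4), Rational(1, 2))) = Mul(Mul(-8, 2), Pow(Add(Add(8, -1), 4), Rational(1, 2))) = Mul(-16, Pow(Add(7, 4), Rational(1, 2))) = Mul(-16, Pow(11, Rational(1, 2)))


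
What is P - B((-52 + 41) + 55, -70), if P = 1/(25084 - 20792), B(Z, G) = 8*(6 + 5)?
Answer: -377695/4292 ≈ -88.000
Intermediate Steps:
B(Z, G) = 88 (B(Z, G) = 8*11 = 88)
P = 1/4292 ≈ 0.00023299
P - B((-52 + 41) + 55, -70) = 1/4292 - 1*88 = 1/4292 - 88 = -377695/4292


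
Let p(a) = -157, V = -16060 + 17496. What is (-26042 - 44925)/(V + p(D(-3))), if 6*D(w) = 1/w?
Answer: -70967/1279 ≈ -55.486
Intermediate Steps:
V = 1436
D(w) = 1/(6*w)
(-26042 - 44925)/(V + p(D(-3))) = (-26042 - 44925)/(1436 - 157) = -70967/1279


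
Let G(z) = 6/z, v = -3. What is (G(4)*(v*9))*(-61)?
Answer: 4941/2 ≈ 2470.5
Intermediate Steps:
(G(4)*(v*9))*(-61) = ((6/4)*(-3*9))*(-61) = ((6*(¼))*(-27))*(-61) = ((3/2)*(-27))*(-61) = -81/2*(-61) = 4941/2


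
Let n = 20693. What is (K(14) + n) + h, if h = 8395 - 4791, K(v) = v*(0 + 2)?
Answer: 24325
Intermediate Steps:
K(v) = 2*v (K(v) = v*2 = 2*v)
h = 3604
(K(14) + n) + h = (2*14 + 20693) + 3604 = (28 + 20693) + 3604 = 20721 + 3604 = 24325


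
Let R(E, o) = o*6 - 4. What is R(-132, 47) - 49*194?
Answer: -9228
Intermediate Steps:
R(E, o) = -4 + 6*o (R(E, o) = 6*o - 4 = -4 + 6*o)
R(-132, 47) - 49*194 = (-4 + 6*47) - 49*194 = (-4 + 282) - 1*9506 = 278 - 9506 = -9228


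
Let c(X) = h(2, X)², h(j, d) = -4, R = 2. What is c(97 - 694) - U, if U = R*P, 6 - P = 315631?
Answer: 631266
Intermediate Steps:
P = -315625 (P = 6 - 1*315631 = 6 - 315631 = -315625)
c(X) = 16 (c(X) = (-4)² = 16)
U = -631250 (U = 2*(-315625) = -631250)
c(97 - 694) - U = 16 - 1*(-631250) = 16 + 631250 = 631266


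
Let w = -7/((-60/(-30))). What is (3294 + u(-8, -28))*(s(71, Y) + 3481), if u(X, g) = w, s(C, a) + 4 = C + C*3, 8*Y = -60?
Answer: 24751141/2 ≈ 1.2376e+7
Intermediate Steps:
Y = -15/2 (Y = (1/8)*(-60) = -15/2 ≈ -7.5000)
s(C, a) = -4 + 4*C (s(C, a) = -4 + (C + C*3) = -4 + (C + 3*C) = -4 + 4*C)
w = -7/2 (w = -7/((-60*(-1/30))) = -7/2 ≈ -3.5000)
u(X, g) = -7/2
(3294 + u(-8, -28))*(s(71, Y) + 3481) = (3294 - 7/2)*((-4 + 4*71) + 3481) = 6581*((-4 + 284) + 3481)/2 = 6581*(280 + 3481)/2 = (6581/2)*3761 = 24751141/2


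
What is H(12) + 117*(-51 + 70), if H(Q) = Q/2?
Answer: 2229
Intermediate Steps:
H(Q) = Q/2 (H(Q) = Q*(½) = Q/2)
H(12) + 117*(-51 + 70) = (½)*12 + 117*(-51 + 70) = 6 + 117*19 = 6 + 2223 = 2229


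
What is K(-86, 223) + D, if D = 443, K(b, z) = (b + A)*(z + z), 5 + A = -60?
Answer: -66903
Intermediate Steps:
A = -65 (A = -5 - 60 = -65)
K(b, z) = 2*z*(-65 + b) (K(b, z) = (b - 65)*(z + z) = (-65 + b)*(2*z) = 2*z*(-65 + b))
K(-86, 223) + D = 2*223*(-65 - 86) + 443 = 2*223*(-151) + 443 = -67346 + 443 = -66903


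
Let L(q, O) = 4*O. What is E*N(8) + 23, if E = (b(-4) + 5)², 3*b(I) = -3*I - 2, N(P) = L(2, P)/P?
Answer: 2707/9 ≈ 300.78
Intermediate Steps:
N(P) = 4 (N(P) = (4*P)/P = 4)
b(I) = -⅔ - I (b(I) = (-3*I - 2)/3 = (-2 - 3*I)/3 = -⅔ - I)
E = 625/9 (E = ((-⅔ - 1*(-4)) + 5)² = ((-⅔ + 4) + 5)² = (10/3 + 5)² = (25/3)² = 625/9 ≈ 69.444)
E*N(8) + 23 = (625/9)*4 + 23 = 2500/9 + 23 = 2707/9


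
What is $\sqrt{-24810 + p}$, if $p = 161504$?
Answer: $\sqrt{136694} \approx 369.72$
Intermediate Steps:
$\sqrt{-24810 + p} = \sqrt{-24810 + 161504} = \sqrt{136694}$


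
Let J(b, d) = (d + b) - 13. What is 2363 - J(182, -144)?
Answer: 2338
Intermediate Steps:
J(b, d) = -13 + b + d (J(b, d) = (b + d) - 13 = -13 + b + d)
2363 - J(182, -144) = 2363 - (-13 + 182 - 144) = 2363 - 1*25 = 2363 - 25 = 2338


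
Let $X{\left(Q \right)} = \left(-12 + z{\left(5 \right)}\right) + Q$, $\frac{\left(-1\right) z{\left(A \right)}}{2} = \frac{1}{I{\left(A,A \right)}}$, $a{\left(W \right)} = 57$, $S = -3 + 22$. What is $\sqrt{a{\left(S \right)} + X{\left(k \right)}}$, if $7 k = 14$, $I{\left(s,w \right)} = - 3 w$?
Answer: $\frac{\sqrt{10605}}{15} \approx 6.8654$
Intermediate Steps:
$S = 19$
$z{\left(A \right)} = \frac{2}{3 A}$ ($z{\left(A \right)} = - \frac{2}{\left(-3\right) A} = - 2 \left(- \frac{1}{3 A}\right) = \frac{2}{3 A}$)
$k = 2$ ($k = \frac{1}{7} \cdot 14 = 2$)
$X{\left(Q \right)} = - \frac{178}{15} + Q$ ($X{\left(Q \right)} = \left(-12 + \frac{2}{3 \cdot 5}\right) + Q = \left(-12 + \frac{2}{3} \cdot \frac{1}{5}\right) + Q = \left(-12 + \frac{2}{15}\right) + Q = - \frac{178}{15} + Q$)
$\sqrt{a{\left(S \right)} + X{\left(k \right)}} = \sqrt{57 + \left(- \frac{178}{15} + 2\right)} = \sqrt{57 - \frac{148}{15}} = \sqrt{\frac{707}{15}} = \frac{\sqrt{10605}}{15}$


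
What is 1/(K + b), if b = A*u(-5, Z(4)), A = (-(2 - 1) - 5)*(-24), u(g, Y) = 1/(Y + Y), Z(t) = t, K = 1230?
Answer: 1/1248 ≈ 0.00080128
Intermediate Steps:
u(g, Y) = 1/(2*Y)
A = 144 (A = (-1*1 - 5)*(-24) = (-1 - 5)*(-24) = -6*(-24) = 144)
b = 18 (b = 144*((½)/4) = 144*((½)*(¼)) = 144*(⅛) = 18)
1/(K + b) = 1/(1230 + 18) = 1/1248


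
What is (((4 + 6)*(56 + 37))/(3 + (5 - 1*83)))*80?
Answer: -992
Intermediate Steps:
(((4 + 6)*(56 + 37))/(3 + (5 - 1*83)))*80 = ((10*93)/(3 + (5 - 83)))*80 = (930/(3 - 78))*80 = (930/(-75))*80 = -1/75*930*80 = -62/5*80 = -992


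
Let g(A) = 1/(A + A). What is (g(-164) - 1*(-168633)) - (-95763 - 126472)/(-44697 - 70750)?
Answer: 6385488047401/37866616 ≈ 1.6863e+5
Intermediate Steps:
g(A) = 1/(2*A)
(g(-164) - 1*(-168633)) - (-95763 - 126472)/(-44697 - 70750) = ((1/2)/(-164) - 1*(-168633)) - (-95763 - 126472)/(-44697 - 70750) = ((1/2)*(-1/164) + 168633) - (-222235)/(-115447) = (-1/328 + 168633) - (-222235)*(-1)/115447 = 55311623/328 - 1*222235/115447 = 55311623/328 - 222235/115447 = 6385488047401/37866616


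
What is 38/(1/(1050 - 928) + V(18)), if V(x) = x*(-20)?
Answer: -4636/43919 ≈ -0.10556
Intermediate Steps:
V(x) = -20*x
38/(1/(1050 - 928) + V(18)) = 38/(1/(1050 - 928) - 20*18) = 38/(1/122 - 360) = 38/(-43919/122) = -122/43919*38 = -4636/43919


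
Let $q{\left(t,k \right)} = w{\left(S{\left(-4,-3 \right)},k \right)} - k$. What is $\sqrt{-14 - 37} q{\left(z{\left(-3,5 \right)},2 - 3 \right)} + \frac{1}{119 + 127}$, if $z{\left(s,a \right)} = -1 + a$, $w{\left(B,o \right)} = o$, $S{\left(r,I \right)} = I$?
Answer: $\frac{1}{246} \approx 0.004065$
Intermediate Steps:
$q{\left(t,k \right)} = 0$ ($q{\left(t,k \right)} = k - k = 0$)
$\sqrt{-14 - 37} q{\left(z{\left(-3,5 \right)},2 - 3 \right)} + \frac{1}{119 + 127} = \sqrt{-14 - 37} \cdot 0 + \frac{1}{119 + 127} = \sqrt{-51} \cdot 0 + \frac{1}{246} = i \sqrt{51} \cdot 0 + \frac{1}{246} = 0 + \frac{1}{246} = \frac{1}{246}$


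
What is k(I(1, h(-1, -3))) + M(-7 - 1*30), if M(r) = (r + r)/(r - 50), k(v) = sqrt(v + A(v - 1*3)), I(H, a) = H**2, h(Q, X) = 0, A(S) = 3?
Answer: 248/87 ≈ 2.8506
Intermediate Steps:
k(v) = sqrt(3 + v) (k(v) = sqrt(v + 3) = sqrt(3 + v))
M(r) = 2*r/(-50 + r) (M(r) = (2*r)/(-50 + r) = 2*r/(-50 + r))
k(I(1, h(-1, -3))) + M(-7 - 1*30) = sqrt(3 + 1**2) + 2*(-7 - 1*30)/(-50 + (-7 - 1*30)) = sqrt(3 + 1) + 2*(-7 - 30)/(-50 + (-7 - 30)) = sqrt(4) + 2*(-37)/(-50 - 37) = 2 + 2*(-37)/(-87) = 2 + 2*(-37)*(-1/87) = 2 + 74/87 = 248/87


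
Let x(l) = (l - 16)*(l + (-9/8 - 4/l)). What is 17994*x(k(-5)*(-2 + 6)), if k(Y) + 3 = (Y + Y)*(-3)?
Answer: 1591782229/9 ≈ 1.7686e+8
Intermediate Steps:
k(Y) = -3 - 6*Y (k(Y) = -3 + (Y + Y)*(-3) = -3 + (2*Y)*(-3) = -3 - 6*Y)
x(l) = (-16 + l)*(-9/8 + l - 4/l) (x(l) = (-16 + l)*(l + (-9*1/8 - 4/l)) = (-16 + l)*(l + (-9/8 - 4/l)) = (-16 + l)*(-9/8 + l - 4/l))
17994*x(k(-5)*(-2 + 6)) = 17994*(14 + ((-3 - 6*(-5))*(-2 + 6))**2 + 64/(((-3 - 6*(-5))*(-2 + 6))) - 137*(-3 - 6*(-5))*(-2 + 6)/8) = 17994*(14 + ((-3 + 30)*4)**2 + 64/(((-3 + 30)*4)) - 137*(-3 + 30)*4/8) = 17994*(14 + (27*4)**2 + 64/((27*4)) - 3699*4/8) = 17994*(14 + 108**2 + 64/108 - 137/8*108) = 17994*(14 + 11664 + 64*(1/108) - 3699/2) = 17994*(14 + 11664 + 16/27 - 3699/2) = 17994*(530771/54) = 1591782229/9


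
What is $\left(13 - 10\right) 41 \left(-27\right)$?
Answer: $-3321$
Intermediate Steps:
$\left(13 - 10\right) 41 \left(-27\right) = 3 \cdot 41 \left(-27\right) = 123 \left(-27\right) = -3321$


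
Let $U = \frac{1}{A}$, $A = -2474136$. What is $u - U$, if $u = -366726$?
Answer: $- \frac{907329998735}{2474136} \approx -3.6673 \cdot 10^{5}$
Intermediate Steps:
$U = - \frac{1}{2474136}$ ($U = \frac{1}{-2474136} = - \frac{1}{2474136} \approx -4.0418 \cdot 10^{-7}$)
$u - U = -366726 - - \frac{1}{2474136} = -366726 + \frac{1}{2474136} = - \frac{907329998735}{2474136}$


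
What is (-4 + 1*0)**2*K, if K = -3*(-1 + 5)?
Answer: -192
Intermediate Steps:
K = -12 (K = -3*4 = -12)
(-4 + 1*0)**2*K = (-4 + 1*0)**2*(-12) = (-4 + 0)**2*(-12) = (-4)**2*(-12) = 16*(-12) = -192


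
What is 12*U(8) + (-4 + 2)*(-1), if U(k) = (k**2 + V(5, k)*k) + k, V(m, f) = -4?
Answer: 482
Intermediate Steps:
U(k) = k**2 - 3*k (U(k) = (k**2 - 4*k) + k = k**2 - 3*k)
12*U(8) + (-4 + 2)*(-1) = 12*(8*(-3 + 8)) + (-4 + 2)*(-1) = 12*(8*5) - 2*(-1) = 12*40 + 2 = 480 + 2 = 482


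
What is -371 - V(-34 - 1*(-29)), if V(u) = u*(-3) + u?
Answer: -381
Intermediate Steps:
V(u) = -2*u (V(u) = -3*u + u = -2*u)
-371 - V(-34 - 1*(-29)) = -371 - (-2)*(-34 - 1*(-29)) = -371 - (-2)*(-34 + 29) = -371 - (-2)*(-5) = -371 - 1*10 = -371 - 10 = -381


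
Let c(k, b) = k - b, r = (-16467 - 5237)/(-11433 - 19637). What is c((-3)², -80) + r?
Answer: 1393467/15535 ≈ 89.698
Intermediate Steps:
r = 10852/15535 (r = -21704/(-31070) = -21704*(-1/31070) = 10852/15535 ≈ 0.69855)
c((-3)², -80) + r = ((-3)² - 1*(-80)) + 10852/15535 = (9 + 80) + 10852/15535 = 89 + 10852/15535 = 1393467/15535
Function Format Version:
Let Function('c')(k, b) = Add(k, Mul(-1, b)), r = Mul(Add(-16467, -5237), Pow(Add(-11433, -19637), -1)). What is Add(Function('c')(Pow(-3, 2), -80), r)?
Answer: Rational(1393467, 15535) ≈ 89.698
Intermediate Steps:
r = Rational(10852, 15535) (r = Mul(-21704, Pow(-31070, -1)) = Mul(-21704, Rational(-1, 31070)) = Rational(10852, 15535) ≈ 0.69855)
Add(Function('c')(Pow(-3, 2), -80), r) = Add(Add(Pow(-3, 2), Mul(-1, -80)), Rational(10852, 15535)) = Add(Add(9, 80), Rational(10852, 15535)) = Add(89, Rational(10852, 15535)) = Rational(1393467, 15535)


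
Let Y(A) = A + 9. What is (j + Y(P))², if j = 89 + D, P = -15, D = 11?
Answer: 8836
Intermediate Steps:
Y(A) = 9 + A
j = 100 (j = 89 + 11 = 100)
(j + Y(P))² = (100 + (9 - 15))² = (100 - 6)² = 94² = 8836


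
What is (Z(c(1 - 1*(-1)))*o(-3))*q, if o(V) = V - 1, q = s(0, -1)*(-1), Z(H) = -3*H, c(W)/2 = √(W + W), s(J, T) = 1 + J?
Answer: -48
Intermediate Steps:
c(W) = 2*√2*√W (c(W) = 2*√(W + W) = 2*√(2*W) = 2*(√2*√W) = 2*√2*√W)
q = -1 (q = (1 + 0)*(-1) = 1*(-1) = -1)
o(V) = -1 + V
(Z(c(1 - 1*(-1)))*o(-3))*q = ((-6*√2*√(1 - 1*(-1)))*(-1 - 3))*(-1) = (-6*√2*√(1 + 1)*(-4))*(-1) = (-6*√2*√2*(-4))*(-1) = (-3*4*(-4))*(-1) = -12*(-4)*(-1) = 48*(-1) = -48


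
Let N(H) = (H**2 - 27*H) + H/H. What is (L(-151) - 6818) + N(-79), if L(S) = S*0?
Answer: 1557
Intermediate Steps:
N(H) = 1 + H**2 - 27*H (N(H) = (H**2 - 27*H) + 1 = 1 + H**2 - 27*H)
L(S) = 0
(L(-151) - 6818) + N(-79) = (0 - 6818) + (1 + (-79)**2 - 27*(-79)) = -6818 + (1 + 6241 + 2133) = -6818 + 8375 = 1557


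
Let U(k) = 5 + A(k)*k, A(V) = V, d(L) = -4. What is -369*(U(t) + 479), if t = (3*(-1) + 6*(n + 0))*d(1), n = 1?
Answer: -231732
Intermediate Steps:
t = -12 (t = (3*(-1) + 6*(1 + 0))*(-4) = (-3 + 6*1)*(-4) = (-3 + 6)*(-4) = 3*(-4) = -12)
U(k) = 5 + k² (U(k) = 5 + k*k = 5 + k²)
-369*(U(t) + 479) = -369*((5 + (-12)²) + 479) = -369*((5 + 144) + 479) = -369*(149 + 479) = -369*628 = -231732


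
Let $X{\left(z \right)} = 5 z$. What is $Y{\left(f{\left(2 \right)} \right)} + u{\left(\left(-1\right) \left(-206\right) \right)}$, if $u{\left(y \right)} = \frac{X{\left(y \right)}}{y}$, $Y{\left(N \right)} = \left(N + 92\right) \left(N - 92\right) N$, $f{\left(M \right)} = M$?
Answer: $-16915$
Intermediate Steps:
$Y{\left(N \right)} = N \left(-92 + N\right) \left(92 + N\right)$ ($Y{\left(N \right)} = \left(92 + N\right) \left(-92 + N\right) N = \left(-92 + N\right) \left(92 + N\right) N = N \left(-92 + N\right) \left(92 + N\right)$)
$u{\left(y \right)} = 5$ ($u{\left(y \right)} = \frac{5 y}{y} = 5$)
$Y{\left(f{\left(2 \right)} \right)} + u{\left(\left(-1\right) \left(-206\right) \right)} = 2 \left(-8464 + 2^{2}\right) + 5 = 2 \left(-8464 + 4\right) + 5 = 2 \left(-8460\right) + 5 = -16920 + 5 = -16915$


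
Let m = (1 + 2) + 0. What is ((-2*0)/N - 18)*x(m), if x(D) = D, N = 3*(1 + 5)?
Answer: -54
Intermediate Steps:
m = 3 (m = 3 + 0 = 3)
N = 18 (N = 3*6 = 18)
((-2*0)/N - 18)*x(m) = (-2*0/18 - 18)*3 = (0*(1/18) - 18)*3 = (0 - 18)*3 = -18*3 = -54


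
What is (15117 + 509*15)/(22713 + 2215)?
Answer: 711/779 ≈ 0.91271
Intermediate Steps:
(15117 + 509*15)/(22713 + 2215) = (15117 + 7635)/24928 = 22752*(1/24928) = 711/779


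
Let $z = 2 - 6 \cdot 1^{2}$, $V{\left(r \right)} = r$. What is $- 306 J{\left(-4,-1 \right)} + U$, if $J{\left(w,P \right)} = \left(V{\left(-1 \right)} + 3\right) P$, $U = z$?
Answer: $608$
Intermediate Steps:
$z = -4$ ($z = 2 - 6 = -4$)
$U = -4$
$J{\left(w,P \right)} = 2 P$ ($J{\left(w,P \right)} = \left(-1 + 3\right) P = 2 P$)
$- 306 J{\left(-4,-1 \right)} + U = - 306 \cdot 2 \left(-1\right) - 4 = \left(-306\right) \left(-2\right) - 4 = 612 - 4 = 608$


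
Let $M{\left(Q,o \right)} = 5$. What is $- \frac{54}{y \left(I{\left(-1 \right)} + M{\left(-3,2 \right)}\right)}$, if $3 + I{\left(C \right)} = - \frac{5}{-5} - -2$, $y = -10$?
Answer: $\frac{27}{25} \approx 1.08$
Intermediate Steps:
$I{\left(C \right)} = 0$ ($I{\left(C \right)} = -3 - \left(-2 + \frac{5}{-5}\right) = -3 + \left(\left(-5\right) \left(- \frac{1}{5}\right) + 2\right) = -3 + \left(1 + 2\right) = -3 + 3 = 0$)
$- \frac{54}{y \left(I{\left(-1 \right)} + M{\left(-3,2 \right)}\right)} = - \frac{54}{\left(-10\right) \left(0 + 5\right)} = - \frac{54}{\left(-10\right) 5} = - \frac{54}{-50} = \left(-54\right) \left(- \frac{1}{50}\right) = \frac{27}{25}$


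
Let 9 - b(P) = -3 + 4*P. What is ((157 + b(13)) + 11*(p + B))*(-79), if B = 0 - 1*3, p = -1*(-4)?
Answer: -10112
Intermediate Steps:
p = 4
b(P) = 12 - 4*P (b(P) = 9 - (-3 + 4*P) = 9 + (3 - 4*P) = 12 - 4*P)
B = -3 (B = 0 - 3 = -3)
((157 + b(13)) + 11*(p + B))*(-79) = ((157 + (12 - 4*13)) + 11*(4 - 3))*(-79) = ((157 + (12 - 52)) + 11*1)*(-79) = ((157 - 40) + 11)*(-79) = (117 + 11)*(-79) = 128*(-79) = -10112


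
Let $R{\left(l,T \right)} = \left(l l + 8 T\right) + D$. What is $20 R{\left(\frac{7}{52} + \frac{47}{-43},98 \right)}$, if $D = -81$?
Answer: $\frac{17596893685}{1249924} \approx 14078.0$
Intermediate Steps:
$R{\left(l,T \right)} = -81 + l^{2} + 8 T$ ($R{\left(l,T \right)} = \left(l l + 8 T\right) - 81 = \left(l^{2} + 8 T\right) - 81 = -81 + l^{2} + 8 T$)
$20 R{\left(\frac{7}{52} + \frac{47}{-43},98 \right)} = 20 \left(-81 + \left(\frac{7}{52} + \frac{47}{-43}\right)^{2} + 8 \cdot 98\right) = 20 \left(-81 + \left(7 \cdot \frac{1}{52} + 47 \left(- \frac{1}{43}\right)\right)^{2} + 784\right) = 20 \left(-81 + \left(\frac{7}{52} - \frac{47}{43}\right)^{2} + 784\right) = 20 \left(-81 + \left(- \frac{2143}{2236}\right)^{2} + 784\right) = 20 \left(-81 + \frac{4592449}{4999696} + 784\right) = 20 \cdot \frac{3519378737}{4999696} = \frac{17596893685}{1249924}$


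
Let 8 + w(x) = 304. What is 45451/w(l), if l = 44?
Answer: 45451/296 ≈ 153.55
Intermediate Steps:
w(x) = 296 (w(x) = -8 + 304 = 296)
45451/w(l) = 45451/296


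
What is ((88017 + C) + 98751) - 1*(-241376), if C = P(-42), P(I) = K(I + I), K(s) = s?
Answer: 428060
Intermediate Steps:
P(I) = 2*I (P(I) = I + I = 2*I)
C = -84 (C = 2*(-42) = -84)
((88017 + C) + 98751) - 1*(-241376) = ((88017 - 84) + 98751) - 1*(-241376) = (87933 + 98751) + 241376 = 186684 + 241376 = 428060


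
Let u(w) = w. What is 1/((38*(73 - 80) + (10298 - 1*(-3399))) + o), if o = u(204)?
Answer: 1/13635 ≈ 7.3341e-5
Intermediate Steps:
o = 204
1/((38*(73 - 80) + (10298 - 1*(-3399))) + o) = 1/((38*(73 - 80) + (10298 - 1*(-3399))) + 204) = 1/((38*(-7) + (10298 + 3399)) + 204) = 1/((-266 + 13697) + 204) = 1/(13431 + 204) = 1/13635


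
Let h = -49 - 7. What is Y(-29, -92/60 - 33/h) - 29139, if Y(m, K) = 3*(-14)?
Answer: -29181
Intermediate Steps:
h = -56
Y(m, K) = -42
Y(-29, -92/60 - 33/h) - 29139 = -42 - 29139 = -29181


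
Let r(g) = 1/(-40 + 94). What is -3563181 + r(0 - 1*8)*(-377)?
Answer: -192412151/54 ≈ -3.5632e+6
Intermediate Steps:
r(g) = 1/54
-3563181 + r(0 - 1*8)*(-377) = -3563181 + (1/54)*(-377) = -3563181 - 377/54 = -192412151/54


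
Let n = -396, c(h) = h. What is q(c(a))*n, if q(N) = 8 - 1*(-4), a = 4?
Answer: -4752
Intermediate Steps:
q(N) = 12 (q(N) = 8 + 4 = 12)
q(c(a))*n = 12*(-396) = -4752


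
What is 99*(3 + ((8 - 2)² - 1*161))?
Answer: -12078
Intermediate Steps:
99*(3 + ((8 - 2)² - 1*161)) = 99*(3 + (6² - 161)) = 99*(3 + (36 - 161)) = 99*(3 - 125) = 99*(-122) = -12078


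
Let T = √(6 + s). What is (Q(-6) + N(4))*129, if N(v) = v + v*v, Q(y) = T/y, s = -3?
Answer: 2580 - 43*√3/2 ≈ 2542.8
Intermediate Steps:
T = √3 (T = √(6 - 3) = √3 ≈ 1.7320)
Q(y) = √3/y
N(v) = v + v²
(Q(-6) + N(4))*129 = (√3/(-6) + 4*(1 + 4))*129 = (√3*(-⅙) + 4*5)*129 = (-√3/6 + 20)*129 = (20 - √3/6)*129 = 2580 - 43*√3/2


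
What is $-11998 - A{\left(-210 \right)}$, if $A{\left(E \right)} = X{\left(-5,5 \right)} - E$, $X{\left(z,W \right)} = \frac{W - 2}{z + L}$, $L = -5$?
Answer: $- \frac{122077}{10} \approx -12208.0$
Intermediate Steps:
$X{\left(z,W \right)} = \frac{-2 + W}{-5 + z}$ ($X{\left(z,W \right)} = \frac{W - 2}{z - 5} = \frac{-2 + W}{-5 + z}$)
$A{\left(E \right)} = - \frac{3}{10} - E$ ($A{\left(E \right)} = \frac{-2 + 5}{-5 - 5} - E = \frac{1}{-10} \cdot 3 - E = \left(- \frac{1}{10}\right) 3 - E = - \frac{3}{10} - E$)
$-11998 - A{\left(-210 \right)} = -11998 - \left(- \frac{3}{10} - -210\right) = -11998 - \left(- \frac{3}{10} + 210\right) = -11998 - \frac{2097}{10} = - \frac{122077}{10}$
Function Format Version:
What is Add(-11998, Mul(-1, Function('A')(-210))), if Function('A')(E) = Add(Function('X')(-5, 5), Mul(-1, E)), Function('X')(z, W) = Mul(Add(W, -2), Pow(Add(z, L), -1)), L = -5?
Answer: Rational(-122077, 10) ≈ -12208.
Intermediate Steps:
Function('X')(z, W) = Mul(Pow(Add(-5, z), -1), Add(-2, W)) (Function('X')(z, W) = Mul(Add(W, -2), Pow(Add(z, -5), -1)) = Mul(Add(-2, W), Pow(Add(-5, z), -1)) = Mul(Pow(Add(-5, z), -1), Add(-2, W)))
Function('A')(E) = Add(Rational(-3, 10), Mul(-1, E)) (Function('A')(E) = Add(Mul(Pow(Add(-5, -5), -1), Add(-2, 5)), Mul(-1, E)) = Add(Mul(Pow(-10, -1), 3), Mul(-1, E)) = Add(Mul(Rational(-1, 10), 3), Mul(-1, E)) = Add(Rational(-3, 10), Mul(-1, E)))
Add(-11998, Mul(-1, Function('A')(-210))) = Add(-11998, Mul(-1, Add(Rational(-3, 10), Mul(-1, -210)))) = Add(-11998, Mul(-1, Add(Rational(-3, 10), 210))) = Add(-11998, Mul(-1, Rational(2097, 10))) = Add(-11998, Rational(-2097, 10)) = Rational(-122077, 10)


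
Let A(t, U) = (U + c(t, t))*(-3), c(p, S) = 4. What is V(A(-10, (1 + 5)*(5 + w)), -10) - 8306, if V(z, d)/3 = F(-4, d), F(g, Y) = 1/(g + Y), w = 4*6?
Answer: -116287/14 ≈ -8306.2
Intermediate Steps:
w = 24
F(g, Y) = 1/(Y + g)
A(t, U) = -12 - 3*U (A(t, U) = (U + 4)*(-3) = (4 + U)*(-3) = -12 - 3*U)
V(z, d) = 3/(-4 + d) (V(z, d) = 3/(d - 4) = 3/(-4 + d))
V(A(-10, (1 + 5)*(5 + w)), -10) - 8306 = 3/(-4 - 10) - 8306 = 3/(-14) - 8306 = 3*(-1/14) - 8306 = -3/14 - 8306 = -116287/14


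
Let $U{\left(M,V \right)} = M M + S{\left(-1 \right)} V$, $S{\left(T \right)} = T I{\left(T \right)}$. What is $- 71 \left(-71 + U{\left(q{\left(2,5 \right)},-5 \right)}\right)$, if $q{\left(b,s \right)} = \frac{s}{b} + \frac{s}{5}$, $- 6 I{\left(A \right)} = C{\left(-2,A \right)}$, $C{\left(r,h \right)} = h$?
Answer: $\frac{49345}{12} \approx 4112.1$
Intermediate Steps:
$I{\left(A \right)} = - \frac{A}{6}$
$S{\left(T \right)} = - \frac{T^{2}}{6}$ ($S{\left(T \right)} = T \left(- \frac{T}{6}\right) = - \frac{T^{2}}{6}$)
$q{\left(b,s \right)} = \frac{s}{5} + \frac{s}{b}$ ($q{\left(b,s \right)} = \frac{s}{b} + s \frac{1}{5} = \frac{s}{b} + \frac{s}{5} = \frac{s}{5} + \frac{s}{b}$)
$U{\left(M,V \right)} = M^{2} - \frac{V}{6}$ ($U{\left(M,V \right)} = M M + - \frac{\left(-1\right)^{2}}{6} V = M^{2} + \left(- \frac{1}{6}\right) 1 V = M^{2} - \frac{V}{6}$)
$- 71 \left(-71 + U{\left(q{\left(2,5 \right)},-5 \right)}\right) = - 71 \left(-71 - \left(- \frac{5}{6} - \left(\frac{1}{5} \cdot 5 + \frac{5}{2}\right)^{2}\right)\right) = - 71 \left(-71 + \left(\left(1 + 5 \cdot \frac{1}{2}\right)^{2} + \frac{5}{6}\right)\right) = - 71 \left(-71 + \left(\left(1 + \frac{5}{2}\right)^{2} + \frac{5}{6}\right)\right) = - 71 \left(-71 + \left(\left(\frac{7}{2}\right)^{2} + \frac{5}{6}\right)\right) = - 71 \left(-71 + \left(\frac{49}{4} + \frac{5}{6}\right)\right) = - 71 \left(-71 + \frac{157}{12}\right) = \left(-71\right) \left(- \frac{695}{12}\right) = \frac{49345}{12}$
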